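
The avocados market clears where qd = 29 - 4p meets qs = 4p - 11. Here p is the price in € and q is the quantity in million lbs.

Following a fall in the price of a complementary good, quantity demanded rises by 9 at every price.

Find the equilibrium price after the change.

Initially, 29 - 4p = 4p - 11, so 40 = 8p and p = 5, q = 9.
After the shift, demand is qd = 38 - 4p and supply is qs = 4p - 11.
New equilibrium: 38 - 4p = 4p - 11 ⇒ 49 = 8p ⇒ p = 6.125, q = 13.5.

6.125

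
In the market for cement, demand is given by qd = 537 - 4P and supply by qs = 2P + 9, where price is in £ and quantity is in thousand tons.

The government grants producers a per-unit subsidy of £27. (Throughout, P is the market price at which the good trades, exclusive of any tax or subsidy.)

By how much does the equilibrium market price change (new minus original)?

Initially, 537 - 4P = 2P + 9, so 528 = 6P and P = 88, q = 185.
Since sellers receive the price plus the subsidy, the effective supply curve becomes qs = 2P + 63.
New equilibrium: 537 - 4P = 2P + 63 ⇒ 474 = 6P ⇒ P = 79, q = 221.
ΔP = 79 − 88 = -9.

-9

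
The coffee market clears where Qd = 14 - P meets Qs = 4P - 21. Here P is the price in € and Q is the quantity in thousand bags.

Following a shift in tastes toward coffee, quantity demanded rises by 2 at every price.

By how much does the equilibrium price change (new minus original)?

+0.4

Solve the original market: 14 - P = 4P - 21, hence P = 7 and Q = 7.
The shock moves the curves to Qd = 16 - P and Qs = 4P - 21.
Equate the new curves: 16 - P = 4P - 21, giving 37 = 5P, P = 7.4, Q = 8.6.
ΔP = 7.4 − 7 = +0.4.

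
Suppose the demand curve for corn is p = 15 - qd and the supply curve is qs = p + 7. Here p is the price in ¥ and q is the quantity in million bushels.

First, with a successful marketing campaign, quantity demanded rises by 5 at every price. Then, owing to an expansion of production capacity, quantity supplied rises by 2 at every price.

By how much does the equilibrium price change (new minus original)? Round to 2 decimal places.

Before the shock: 15 - p = p + 7 ⇒ 8 = 2p ⇒ p = 4, q = 11.
The shock moves the curves to qd = 20 - p and qs = p + 9.
New equilibrium: 20 - p = p + 9 ⇒ 11 = 2p ⇒ p = 5.5, q = 14.5.
Δp = 5.5 − 4 = +1.50.

+1.50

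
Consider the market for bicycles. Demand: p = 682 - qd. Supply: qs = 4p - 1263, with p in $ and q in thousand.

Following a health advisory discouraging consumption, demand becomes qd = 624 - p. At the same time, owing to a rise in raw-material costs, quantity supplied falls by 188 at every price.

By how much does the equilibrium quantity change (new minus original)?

Before the shock: 682 - p = 4p - 1263 ⇒ 1945 = 5p ⇒ p = 389, q = 293.
After the shift, demand is qd = 624 - p and supply is qs = 4p - 1451.
Setting them equal: 624 - p = 4p - 1451 → 2075 = 5p, so p = 415 and q = 209.
Δq = 209 − 293 = -84.

-84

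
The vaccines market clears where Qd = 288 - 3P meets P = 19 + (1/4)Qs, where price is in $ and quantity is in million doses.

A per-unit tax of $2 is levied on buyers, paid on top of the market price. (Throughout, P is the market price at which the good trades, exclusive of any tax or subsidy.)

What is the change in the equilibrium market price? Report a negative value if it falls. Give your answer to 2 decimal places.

Before the shock: 288 - 3P = 4P - 76 ⇒ 364 = 7P ⇒ P = 52, Q = 132.
Since buyers pay the price plus the tax, the effective demand curve becomes Qd = 282 - 3P.
Equate the new curves: 282 - 3P = 4P - 76, giving 358 = 7P, P = 358/7 ≈ 51.1429, Q = 900/7 ≈ 128.5714.
ΔP = 51.1429 − 52 = -0.86.

-0.86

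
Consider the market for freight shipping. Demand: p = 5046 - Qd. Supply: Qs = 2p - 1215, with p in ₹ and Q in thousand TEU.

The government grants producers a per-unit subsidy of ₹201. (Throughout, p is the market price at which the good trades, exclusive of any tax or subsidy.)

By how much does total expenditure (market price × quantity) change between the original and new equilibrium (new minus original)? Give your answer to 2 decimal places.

-134804.00

Before the shock: 5046 - p = 2p - 1215 ⇒ 6261 = 3p ⇒ p = 2087, Q = 2959.
Since sellers receive the price plus the subsidy, the effective supply curve becomes Qs = 2p - 813.
Equate the new curves: 5046 - p = 2p - 813, giving 5859 = 3p, p = 1953, Q = 3093.
Expenditure moves from 2087×2959 = 6175433 to 1953×3093 = 6040629; change = -134804.00.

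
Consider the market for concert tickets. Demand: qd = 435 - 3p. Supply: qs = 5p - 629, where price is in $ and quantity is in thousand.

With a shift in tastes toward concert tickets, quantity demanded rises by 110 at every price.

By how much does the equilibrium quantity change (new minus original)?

Original equilibrium: 435 - 3p = 5p - 629 gives 1064 = 8p, so p = 133 and q = 36.
With the change applied: demand qd = 545 - 3p, supply qs = 5p - 629.
Setting them equal: 545 - 3p = 5p - 629 → 1174 = 8p, so p = 146.75 and q = 104.75.
Δq = 104.75 − 36 = +68.75.

+68.75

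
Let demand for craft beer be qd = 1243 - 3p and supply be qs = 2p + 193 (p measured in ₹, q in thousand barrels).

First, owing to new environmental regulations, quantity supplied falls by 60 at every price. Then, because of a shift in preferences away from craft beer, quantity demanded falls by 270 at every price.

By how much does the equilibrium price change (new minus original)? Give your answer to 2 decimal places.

Solve the original market: 1243 - 3p = 2p + 193, hence p = 210 and q = 613.
The shock moves the curves to qd = 973 - 3p and qs = 2p + 133.
Clearing the new market: 973 - 3p = 2p + 133, so p = 168 and q = 469.
Δp = 168 − 210 = -42.00.

-42.00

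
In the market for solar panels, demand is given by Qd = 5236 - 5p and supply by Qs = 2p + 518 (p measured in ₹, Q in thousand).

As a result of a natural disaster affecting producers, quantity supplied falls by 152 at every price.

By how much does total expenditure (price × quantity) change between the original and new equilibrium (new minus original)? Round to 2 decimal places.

-35015.84

Original equilibrium: 5236 - 5p = 2p + 518 gives 4718 = 7p, so p = 674 and Q = 1866.
The shock moves the curves to Qd = 5236 - 5p and Qs = 2p + 366.
New equilibrium: 5236 - 5p = 2p + 366 ⇒ 4870 = 7p ⇒ p = 4870/7 ≈ 695.7143, Q = 12302/7 ≈ 1757.4286.
Expenditure moves from 674×1866 = 1257684 to 695.7143×1757.4286 = 1222668.1633; change = -35015.84.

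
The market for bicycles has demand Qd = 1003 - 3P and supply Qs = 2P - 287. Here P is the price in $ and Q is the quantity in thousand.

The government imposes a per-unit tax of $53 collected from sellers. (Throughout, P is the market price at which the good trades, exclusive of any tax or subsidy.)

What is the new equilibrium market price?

279.2

Before the shock: 1003 - 3P = 2P - 287 ⇒ 1290 = 5P ⇒ P = 258, Q = 229.
Since sellers keep the price net of the tax, the effective supply curve becomes Qs = 2P - 393.
Setting them equal: 1003 - 3P = 2P - 393 → 1396 = 5P, so P = 279.2 and Q = 165.4.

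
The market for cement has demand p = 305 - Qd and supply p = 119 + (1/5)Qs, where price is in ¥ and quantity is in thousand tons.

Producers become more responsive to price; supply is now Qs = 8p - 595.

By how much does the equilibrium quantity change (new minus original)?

Initially, 305 - p = 5p - 595, so 900 = 6p and p = 150, Q = 155.
After the shift, demand is Qd = 305 - p and supply is Qs = 8p - 595.
Clearing the new market: 305 - p = 8p - 595, so p = 100 and Q = 205.
ΔQ = 205 − 155 = +50.

+50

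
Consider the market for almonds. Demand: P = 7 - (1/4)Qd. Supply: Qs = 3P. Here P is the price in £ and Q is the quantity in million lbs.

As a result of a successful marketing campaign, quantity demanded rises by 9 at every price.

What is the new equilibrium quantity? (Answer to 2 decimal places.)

15.86

Initially, 28 - 4P = 3P, so 28 = 7P and P = 4, Q = 12.
With the change applied: demand Qd = 37 - 4P, supply Qs = 3P.
Setting them equal: 37 - 4P = 3P → 37 = 7P, so P = 37/7 ≈ 5.2857 and Q = 111/7 ≈ 15.8571.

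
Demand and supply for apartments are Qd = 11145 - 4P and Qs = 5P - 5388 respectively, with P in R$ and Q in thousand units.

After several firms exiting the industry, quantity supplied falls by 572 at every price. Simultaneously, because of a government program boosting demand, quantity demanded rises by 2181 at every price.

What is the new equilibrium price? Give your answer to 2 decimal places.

2142.89

Before the shock: 11145 - 4P = 5P - 5388 ⇒ 16533 = 9P ⇒ P = 1837, Q = 3797.
The new curves are Qd = 13326 - 4P (demand) and Qs = 5P - 5960 (supply).
Equate the new curves: 13326 - 4P = 5P - 5960, giving 19286 = 9P, P = 19286/9 ≈ 2142.8889, Q = 42790/9 ≈ 4754.4444.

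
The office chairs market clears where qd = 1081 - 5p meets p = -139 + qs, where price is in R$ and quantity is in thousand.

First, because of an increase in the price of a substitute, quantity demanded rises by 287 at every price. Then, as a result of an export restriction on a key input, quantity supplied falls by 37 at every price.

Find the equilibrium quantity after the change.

Before the shock: 1081 - 5p = p + 139 ⇒ 942 = 6p ⇒ p = 157, q = 296.
The shock moves the curves to qd = 1368 - 5p and qs = p + 102.
Setting them equal: 1368 - 5p = p + 102 → 1266 = 6p, so p = 211 and q = 313.

313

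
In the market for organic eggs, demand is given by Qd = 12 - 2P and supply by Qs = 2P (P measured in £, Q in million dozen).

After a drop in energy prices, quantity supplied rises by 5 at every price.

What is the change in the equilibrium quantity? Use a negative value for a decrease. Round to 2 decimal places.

Solve the original market: 12 - 2P = 2P, hence P = 3 and Q = 6.
After the shift, demand is Qd = 12 - 2P and supply is Qs = 2P + 5.
Equate the new curves: 12 - 2P = 2P + 5, giving 7 = 4P, P = 1.75, Q = 8.5.
ΔQ = 8.5 − 6 = +2.50.

+2.50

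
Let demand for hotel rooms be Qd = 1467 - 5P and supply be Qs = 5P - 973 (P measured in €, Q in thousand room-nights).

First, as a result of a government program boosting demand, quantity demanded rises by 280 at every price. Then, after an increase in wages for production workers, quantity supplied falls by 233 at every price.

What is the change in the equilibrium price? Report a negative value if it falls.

Solve the original market: 1467 - 5P = 5P - 973, hence P = 244 and Q = 247.
After the shift, demand is Qd = 1747 - 5P and supply is Qs = 5P - 1206.
Setting them equal: 1747 - 5P = 5P - 1206 → 2953 = 10P, so P = 295.3 and Q = 270.5.
ΔP = 295.3 − 244 = +51.3.

+51.3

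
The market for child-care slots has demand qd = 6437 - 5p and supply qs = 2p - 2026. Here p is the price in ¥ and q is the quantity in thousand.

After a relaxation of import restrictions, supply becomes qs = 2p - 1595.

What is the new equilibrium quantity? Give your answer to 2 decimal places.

699.86

Initially, 6437 - 5p = 2p - 2026, so 8463 = 7p and p = 1209, q = 392.
The new curves are qd = 6437 - 5p (demand) and qs = 2p - 1595 (supply).
Clearing the new market: 6437 - 5p = 2p - 1595, so p = 8032/7 ≈ 1147.4286 and q = 4899/7 ≈ 699.8571.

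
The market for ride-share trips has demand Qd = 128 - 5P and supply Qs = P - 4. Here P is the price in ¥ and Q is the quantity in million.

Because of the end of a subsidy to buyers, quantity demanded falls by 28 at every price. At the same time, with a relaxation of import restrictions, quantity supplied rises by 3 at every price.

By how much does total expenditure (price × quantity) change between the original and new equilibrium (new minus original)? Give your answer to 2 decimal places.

Before the shock: 128 - 5P = P - 4 ⇒ 132 = 6P ⇒ P = 22, Q = 18.
With the change applied: demand Qd = 100 - 5P, supply Qs = P - 1.
Clearing the new market: 100 - 5P = P - 1, so P = 101/6 ≈ 16.8333 and Q = 95/6 ≈ 15.8333.
Expenditure moves from 22×18 = 396 to 16.8333×15.8333 = 266.5278; change = -129.47.

-129.47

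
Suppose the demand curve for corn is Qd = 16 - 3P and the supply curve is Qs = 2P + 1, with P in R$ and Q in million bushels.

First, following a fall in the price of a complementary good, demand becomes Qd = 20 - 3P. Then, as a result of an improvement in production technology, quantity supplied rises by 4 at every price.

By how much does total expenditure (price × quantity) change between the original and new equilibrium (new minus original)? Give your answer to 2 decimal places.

+12.00

Original equilibrium: 16 - 3P = 2P + 1 gives 15 = 5P, so P = 3 and Q = 7.
The new curves are Qd = 20 - 3P (demand) and Qs = 2P + 5 (supply).
Setting them equal: 20 - 3P = 2P + 5 → 15 = 5P, so P = 3 and Q = 11.
Expenditure moves from 3×7 = 21 to 3×11 = 33; change = +12.00.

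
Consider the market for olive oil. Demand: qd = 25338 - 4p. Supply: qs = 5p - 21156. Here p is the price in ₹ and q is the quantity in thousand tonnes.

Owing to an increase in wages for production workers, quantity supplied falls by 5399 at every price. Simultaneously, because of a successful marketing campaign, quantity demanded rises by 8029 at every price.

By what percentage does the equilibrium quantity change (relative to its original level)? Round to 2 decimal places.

Initially, 25338 - 4p = 5p - 21156, so 46494 = 9p and p = 5166, q = 4674.
With the change applied: demand qd = 33367 - 4p, supply qs = 5p - 26555.
Equate the new curves: 33367 - 4p = 5p - 26555, giving 59922 = 9p, p = 6658, q = 6735.
%Δq = (6735 − 4674) / 4674 × 100 = +44.09%.

+44.09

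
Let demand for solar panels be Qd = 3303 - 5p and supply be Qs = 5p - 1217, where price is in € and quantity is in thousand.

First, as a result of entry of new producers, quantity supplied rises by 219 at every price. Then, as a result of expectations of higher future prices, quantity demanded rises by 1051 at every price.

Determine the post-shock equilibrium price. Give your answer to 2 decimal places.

535.20

Before the shock: 3303 - 5p = 5p - 1217 ⇒ 4520 = 10p ⇒ p = 452, Q = 1043.
The shock moves the curves to Qd = 4354 - 5p and Qs = 5p - 998.
Clearing the new market: 4354 - 5p = 5p - 998, so p = 535.2 and Q = 1678.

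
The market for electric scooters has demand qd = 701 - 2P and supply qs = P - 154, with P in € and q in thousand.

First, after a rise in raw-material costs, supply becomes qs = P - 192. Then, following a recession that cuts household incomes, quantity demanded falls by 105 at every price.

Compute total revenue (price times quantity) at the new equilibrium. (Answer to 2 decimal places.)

18561.78

Initially, 701 - 2P = P - 154, so 855 = 3P and P = 285, q = 131.
With the change applied: demand qd = 596 - 2P, supply qs = P - 192.
Clearing the new market: 596 - 2P = P - 192, so P = 788/3 ≈ 262.6667 and q = 212/3 ≈ 70.6667.
New expenditure = 262.6667 × 70.6667 = 18561.78.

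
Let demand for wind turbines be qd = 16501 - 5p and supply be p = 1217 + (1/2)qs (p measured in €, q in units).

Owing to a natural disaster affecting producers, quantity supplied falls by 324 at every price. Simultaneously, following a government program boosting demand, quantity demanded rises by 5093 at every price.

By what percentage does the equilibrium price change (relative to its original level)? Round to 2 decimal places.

Initially, 16501 - 5p = 2p - 2434, so 18935 = 7p and p = 2705, q = 2976.
After the shift, demand is qd = 21594 - 5p and supply is qs = 2p - 2758.
New equilibrium: 21594 - 5p = 2p - 2758 ⇒ 24352 = 7p ⇒ p = 24352/7 ≈ 3478.8571, q = 29398/7 ≈ 4199.7143.
%Δp = (3478.8571 − 2705) / 2705 × 100 = +28.61%.

+28.61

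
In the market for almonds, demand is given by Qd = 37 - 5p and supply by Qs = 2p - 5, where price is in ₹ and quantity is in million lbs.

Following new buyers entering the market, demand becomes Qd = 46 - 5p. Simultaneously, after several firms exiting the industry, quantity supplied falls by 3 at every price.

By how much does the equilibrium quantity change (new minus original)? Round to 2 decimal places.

+0.43

Before the shock: 37 - 5p = 2p - 5 ⇒ 42 = 7p ⇒ p = 6, Q = 7.
After the shift, demand is Qd = 46 - 5p and supply is Qs = 2p - 8.
New equilibrium: 46 - 5p = 2p - 8 ⇒ 54 = 7p ⇒ p = 54/7 ≈ 7.7143, Q = 52/7 ≈ 7.4286.
ΔQ = 7.4286 − 7 = +0.43.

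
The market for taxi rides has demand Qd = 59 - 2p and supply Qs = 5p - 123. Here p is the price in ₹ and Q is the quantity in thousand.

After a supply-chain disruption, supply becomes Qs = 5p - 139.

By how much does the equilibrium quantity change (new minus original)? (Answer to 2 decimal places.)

Solve the original market: 59 - 2p = 5p - 123, hence p = 26 and Q = 7.
The new curves are Qd = 59 - 2p (demand) and Qs = 5p - 139 (supply).
New equilibrium: 59 - 2p = 5p - 139 ⇒ 198 = 7p ⇒ p = 198/7 ≈ 28.2857, Q = 17/7 ≈ 2.4286.
ΔQ = 2.4286 − 7 = -4.57.

-4.57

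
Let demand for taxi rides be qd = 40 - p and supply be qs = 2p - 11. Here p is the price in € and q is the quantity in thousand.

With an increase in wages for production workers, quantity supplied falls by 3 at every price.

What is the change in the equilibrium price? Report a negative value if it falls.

+1

Initially, 40 - p = 2p - 11, so 51 = 3p and p = 17, q = 23.
After the shift, demand is qd = 40 - p and supply is qs = 2p - 14.
New equilibrium: 40 - p = 2p - 14 ⇒ 54 = 3p ⇒ p = 18, q = 22.
Δp = 18 − 17 = +1.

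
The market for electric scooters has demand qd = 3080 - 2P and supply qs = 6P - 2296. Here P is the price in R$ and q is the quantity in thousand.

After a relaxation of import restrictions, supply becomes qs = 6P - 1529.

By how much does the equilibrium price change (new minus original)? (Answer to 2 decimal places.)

-95.88

Initially, 3080 - 2P = 6P - 2296, so 5376 = 8P and P = 672, q = 1736.
The new curves are qd = 3080 - 2P (demand) and qs = 6P - 1529 (supply).
Equate the new curves: 3080 - 2P = 6P - 1529, giving 4609 = 8P, P = 576.125, q = 1927.75.
ΔP = 576.125 − 672 = -95.88.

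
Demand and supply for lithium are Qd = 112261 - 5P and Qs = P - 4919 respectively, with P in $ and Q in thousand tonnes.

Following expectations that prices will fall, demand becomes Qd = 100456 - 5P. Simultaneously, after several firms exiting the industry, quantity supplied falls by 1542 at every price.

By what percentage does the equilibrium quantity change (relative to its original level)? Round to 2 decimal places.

Solve the original market: 112261 - 5P = P - 4919, hence P = 19530 and Q = 14611.
The shock moves the curves to Qd = 100456 - 5P and Qs = P - 6461.
Clearing the new market: 100456 - 5P = P - 6461, so P = 17819.5 and Q = 11358.5.
%ΔQ = (11358.5 − 14611) / 14611 × 100 = -22.26%.

-22.26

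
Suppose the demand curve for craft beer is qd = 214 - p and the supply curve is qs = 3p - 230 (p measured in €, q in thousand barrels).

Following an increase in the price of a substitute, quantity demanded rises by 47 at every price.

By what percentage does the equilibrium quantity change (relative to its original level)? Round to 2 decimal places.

Before the shock: 214 - p = 3p - 230 ⇒ 444 = 4p ⇒ p = 111, q = 103.
The shock moves the curves to qd = 261 - p and qs = 3p - 230.
Clearing the new market: 261 - p = 3p - 230, so p = 122.75 and q = 138.25.
%Δq = (138.25 − 103) / 103 × 100 = +34.22%.

+34.22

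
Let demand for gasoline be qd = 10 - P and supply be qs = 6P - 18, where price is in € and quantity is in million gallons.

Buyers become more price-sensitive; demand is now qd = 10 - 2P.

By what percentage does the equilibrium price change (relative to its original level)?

Initially, 10 - P = 6P - 18, so 28 = 7P and P = 4, q = 6.
With the change applied: demand qd = 10 - 2P, supply qs = 6P - 18.
Setting them equal: 10 - 2P = 6P - 18 → 28 = 8P, so P = 3.5 and q = 3.
%ΔP = (3.5 − 4) / 4 × 100 = -12.5%.

-12.5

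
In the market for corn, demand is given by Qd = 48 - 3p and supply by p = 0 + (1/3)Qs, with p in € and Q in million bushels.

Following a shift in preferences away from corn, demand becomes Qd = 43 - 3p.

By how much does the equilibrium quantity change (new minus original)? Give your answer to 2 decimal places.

Initially, 48 - 3p = 3p, so 48 = 6p and p = 8, Q = 24.
The new curves are Qd = 43 - 3p (demand) and Qs = 3p (supply).
New equilibrium: 43 - 3p = 3p ⇒ 43 = 6p ⇒ p = 43/6 ≈ 7.1667, Q = 21.5.
ΔQ = 21.5 − 24 = -2.50.

-2.50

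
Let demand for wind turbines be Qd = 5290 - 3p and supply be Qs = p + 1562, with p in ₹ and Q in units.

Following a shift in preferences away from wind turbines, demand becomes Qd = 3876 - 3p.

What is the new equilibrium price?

578.5

Initially, 5290 - 3p = p + 1562, so 3728 = 4p and p = 932, Q = 2494.
The new curves are Qd = 3876 - 3p (demand) and Qs = p + 1562 (supply).
Equate the new curves: 3876 - 3p = p + 1562, giving 2314 = 4p, p = 578.5, Q = 2140.5.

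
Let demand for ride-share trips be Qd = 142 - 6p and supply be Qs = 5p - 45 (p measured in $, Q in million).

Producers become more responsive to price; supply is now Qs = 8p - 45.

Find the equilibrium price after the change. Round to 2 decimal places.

13.36

Before the shock: 142 - 6p = 5p - 45 ⇒ 187 = 11p ⇒ p = 17, Q = 40.
The shock moves the curves to Qd = 142 - 6p and Qs = 8p - 45.
Setting them equal: 142 - 6p = 8p - 45 → 187 = 14p, so p = 187/14 ≈ 13.3571 and Q = 433/7 ≈ 61.8571.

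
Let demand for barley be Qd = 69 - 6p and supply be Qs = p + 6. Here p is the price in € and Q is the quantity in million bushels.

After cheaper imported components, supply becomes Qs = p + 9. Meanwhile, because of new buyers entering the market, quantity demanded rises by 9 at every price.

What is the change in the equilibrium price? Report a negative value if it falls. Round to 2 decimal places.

Solve the original market: 69 - 6p = p + 6, hence p = 9 and Q = 15.
After the shift, demand is Qd = 78 - 6p and supply is Qs = p + 9.
New equilibrium: 78 - 6p = p + 9 ⇒ 69 = 7p ⇒ p = 69/7 ≈ 9.8571, Q = 132/7 ≈ 18.8571.
Δp = 9.8571 − 9 = +0.86.

+0.86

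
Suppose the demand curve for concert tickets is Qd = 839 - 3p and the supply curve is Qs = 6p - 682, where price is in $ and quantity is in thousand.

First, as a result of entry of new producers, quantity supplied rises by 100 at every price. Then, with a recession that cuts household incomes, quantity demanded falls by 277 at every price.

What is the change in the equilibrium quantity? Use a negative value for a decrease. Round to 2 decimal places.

Solve the original market: 839 - 3p = 6p - 682, hence p = 169 and Q = 332.
After the shift, demand is Qd = 562 - 3p and supply is Qs = 6p - 582.
Equate the new curves: 562 - 3p = 6p - 582, giving 1144 = 9p, p = 1144/9 ≈ 127.1111, Q = 542/3 ≈ 180.6667.
ΔQ = 180.6667 − 332 = -151.33.

-151.33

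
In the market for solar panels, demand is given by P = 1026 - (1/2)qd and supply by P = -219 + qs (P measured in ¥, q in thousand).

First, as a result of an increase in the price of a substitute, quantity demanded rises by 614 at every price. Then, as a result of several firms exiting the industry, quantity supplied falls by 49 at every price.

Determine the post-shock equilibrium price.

832

Solve the original market: 2052 - 2P = P + 219, hence P = 611 and q = 830.
The new curves are qd = 2666 - 2P (demand) and qs = P + 170 (supply).
Clearing the new market: 2666 - 2P = P + 170, so P = 832 and q = 1002.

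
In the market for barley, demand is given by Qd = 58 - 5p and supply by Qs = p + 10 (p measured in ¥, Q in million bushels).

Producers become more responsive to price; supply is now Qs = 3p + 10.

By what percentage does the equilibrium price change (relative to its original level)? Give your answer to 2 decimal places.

Before the shock: 58 - 5p = p + 10 ⇒ 48 = 6p ⇒ p = 8, Q = 18.
After the shift, demand is Qd = 58 - 5p and supply is Qs = 3p + 10.
Clearing the new market: 58 - 5p = 3p + 10, so p = 6 and Q = 28.
%Δp = (6 − 8) / 8 × 100 = -25.00%.

-25.00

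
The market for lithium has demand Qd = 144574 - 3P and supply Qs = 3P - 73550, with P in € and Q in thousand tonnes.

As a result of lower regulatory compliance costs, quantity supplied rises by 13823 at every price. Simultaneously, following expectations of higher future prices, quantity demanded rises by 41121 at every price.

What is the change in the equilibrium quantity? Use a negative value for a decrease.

+27472

Original equilibrium: 144574 - 3P = 3P - 73550 gives 218124 = 6P, so P = 36354 and Q = 35512.
With the change applied: demand Qd = 185695 - 3P, supply Qs = 3P - 59727.
Setting them equal: 185695 - 3P = 3P - 59727 → 245422 = 6P, so P = 122711/3 ≈ 40903.6667 and Q = 62984.
ΔQ = 62984 − 35512 = +27472.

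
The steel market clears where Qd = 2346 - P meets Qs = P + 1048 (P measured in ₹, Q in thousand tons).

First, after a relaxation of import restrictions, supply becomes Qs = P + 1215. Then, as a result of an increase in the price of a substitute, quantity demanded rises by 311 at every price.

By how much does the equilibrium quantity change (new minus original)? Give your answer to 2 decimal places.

+239.00

Original equilibrium: 2346 - P = P + 1048 gives 1298 = 2P, so P = 649 and Q = 1697.
With the change applied: demand Qd = 2657 - P, supply Qs = P + 1215.
New equilibrium: 2657 - P = P + 1215 ⇒ 1442 = 2P ⇒ P = 721, Q = 1936.
ΔQ = 1936 − 1697 = +239.00.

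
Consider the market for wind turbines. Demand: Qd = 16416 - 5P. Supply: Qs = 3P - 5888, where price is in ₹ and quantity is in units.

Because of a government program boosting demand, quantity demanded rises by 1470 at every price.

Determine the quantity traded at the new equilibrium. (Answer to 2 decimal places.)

3027.25

Before the shock: 16416 - 5P = 3P - 5888 ⇒ 22304 = 8P ⇒ P = 2788, Q = 2476.
The shock moves the curves to Qd = 17886 - 5P and Qs = 3P - 5888.
Clearing the new market: 17886 - 5P = 3P - 5888, so P = 2971.75 and Q = 3027.25.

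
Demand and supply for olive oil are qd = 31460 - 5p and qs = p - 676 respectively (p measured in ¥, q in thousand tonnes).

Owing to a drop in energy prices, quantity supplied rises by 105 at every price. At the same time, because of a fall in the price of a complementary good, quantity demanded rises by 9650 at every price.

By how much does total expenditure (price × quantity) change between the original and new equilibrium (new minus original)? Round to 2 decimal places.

+19225771.53

Original equilibrium: 31460 - 5p = p - 676 gives 32136 = 6p, so p = 5356 and q = 4680.
The new curves are qd = 41110 - 5p (demand) and qs = p - 571 (supply).
New equilibrium: 41110 - 5p = p - 571 ⇒ 41681 = 6p ⇒ p = 41681/6 ≈ 6946.8333, q = 38255/6 ≈ 6375.8333.
Expenditure moves from 5356×4680 = 25066080 to 6946.8333×6375.8333 = 44291851.5278; change = +19225771.53.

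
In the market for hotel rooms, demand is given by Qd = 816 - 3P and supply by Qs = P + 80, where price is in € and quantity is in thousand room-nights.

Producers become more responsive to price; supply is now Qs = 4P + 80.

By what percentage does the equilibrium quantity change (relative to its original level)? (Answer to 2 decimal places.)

Initially, 816 - 3P = P + 80, so 736 = 4P and P = 184, Q = 264.
The shock moves the curves to Qd = 816 - 3P and Qs = 4P + 80.
Equate the new curves: 816 - 3P = 4P + 80, giving 736 = 7P, P = 736/7 ≈ 105.1429, Q = 3504/7 ≈ 500.5714.
%ΔQ = (500.5714 − 264) / 264 × 100 = +89.61%.

+89.61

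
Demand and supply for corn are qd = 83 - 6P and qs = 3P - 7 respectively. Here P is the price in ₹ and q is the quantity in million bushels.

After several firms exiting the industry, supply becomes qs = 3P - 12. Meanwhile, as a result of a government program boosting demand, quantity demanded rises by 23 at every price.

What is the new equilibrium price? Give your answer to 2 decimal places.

13.11

Initially, 83 - 6P = 3P - 7, so 90 = 9P and P = 10, q = 23.
With the change applied: demand qd = 106 - 6P, supply qs = 3P - 12.
Equate the new curves: 106 - 6P = 3P - 12, giving 118 = 9P, P = 118/9 ≈ 13.1111, q = 82/3 ≈ 27.3333.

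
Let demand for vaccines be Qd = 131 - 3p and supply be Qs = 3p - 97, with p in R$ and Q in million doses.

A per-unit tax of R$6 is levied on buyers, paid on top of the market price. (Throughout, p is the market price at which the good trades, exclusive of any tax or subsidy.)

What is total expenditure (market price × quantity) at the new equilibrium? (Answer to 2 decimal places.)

280.00

Solve the original market: 131 - 3p = 3p - 97, hence p = 38 and Q = 17.
Since buyers pay the price plus the tax, the effective demand curve becomes Qd = 113 - 3p.
New equilibrium: 113 - 3p = 3p - 97 ⇒ 210 = 6p ⇒ p = 35, Q = 8.
New expenditure = 35 × 8 = 280.00.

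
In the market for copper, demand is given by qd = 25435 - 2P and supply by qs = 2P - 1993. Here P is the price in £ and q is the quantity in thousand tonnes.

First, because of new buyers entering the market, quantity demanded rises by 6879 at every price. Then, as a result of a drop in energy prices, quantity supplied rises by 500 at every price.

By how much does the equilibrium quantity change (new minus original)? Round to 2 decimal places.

+3689.50

Initially, 25435 - 2P = 2P - 1993, so 27428 = 4P and P = 6857, q = 11721.
With the change applied: demand qd = 32314 - 2P, supply qs = 2P - 1493.
Clearing the new market: 32314 - 2P = 2P - 1493, so P = 8451.75 and q = 15410.5.
Δq = 15410.5 − 11721 = +3689.50.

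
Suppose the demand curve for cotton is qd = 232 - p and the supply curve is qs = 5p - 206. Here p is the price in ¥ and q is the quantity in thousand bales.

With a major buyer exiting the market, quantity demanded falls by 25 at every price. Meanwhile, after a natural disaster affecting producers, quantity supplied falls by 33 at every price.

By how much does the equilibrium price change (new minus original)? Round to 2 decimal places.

Before the shock: 232 - p = 5p - 206 ⇒ 438 = 6p ⇒ p = 73, q = 159.
After the shift, demand is qd = 207 - p and supply is qs = 5p - 239.
Clearing the new market: 207 - p = 5p - 239, so p = 223/3 ≈ 74.3333 and q = 398/3 ≈ 132.6667.
Δp = 74.3333 − 73 = +1.33.

+1.33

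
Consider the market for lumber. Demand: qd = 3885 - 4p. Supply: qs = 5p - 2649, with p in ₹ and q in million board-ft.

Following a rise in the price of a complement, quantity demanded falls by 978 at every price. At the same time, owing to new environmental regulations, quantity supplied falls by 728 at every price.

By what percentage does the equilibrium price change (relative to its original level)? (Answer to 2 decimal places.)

-3.83

Solve the original market: 3885 - 4p = 5p - 2649, hence p = 726 and q = 981.
With the change applied: demand qd = 2907 - 4p, supply qs = 5p - 3377.
Clearing the new market: 2907 - 4p = 5p - 3377, so p = 6284/9 ≈ 698.2222 and q = 1027/9 ≈ 114.1111.
%Δp = (698.2222 − 726) / 726 × 100 = -3.83%.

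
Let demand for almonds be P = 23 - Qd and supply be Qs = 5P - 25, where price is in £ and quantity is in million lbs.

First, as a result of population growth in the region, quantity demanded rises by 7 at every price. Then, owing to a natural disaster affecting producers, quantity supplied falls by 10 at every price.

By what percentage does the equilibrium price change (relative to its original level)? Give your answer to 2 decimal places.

+35.42

Solve the original market: 23 - P = 5P - 25, hence P = 8 and Q = 15.
The shock moves the curves to Qd = 30 - P and Qs = 5P - 35.
Setting them equal: 30 - P = 5P - 35 → 65 = 6P, so P = 65/6 ≈ 10.8333 and Q = 115/6 ≈ 19.1667.
%ΔP = (10.8333 − 8) / 8 × 100 = +35.42%.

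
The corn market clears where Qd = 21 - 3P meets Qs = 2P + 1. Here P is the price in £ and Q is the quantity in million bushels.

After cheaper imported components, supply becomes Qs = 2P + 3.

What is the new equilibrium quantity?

Solve the original market: 21 - 3P = 2P + 1, hence P = 4 and Q = 9.
After the shift, demand is Qd = 21 - 3P and supply is Qs = 2P + 3.
New equilibrium: 21 - 3P = 2P + 3 ⇒ 18 = 5P ⇒ P = 3.6, Q = 10.2.

10.2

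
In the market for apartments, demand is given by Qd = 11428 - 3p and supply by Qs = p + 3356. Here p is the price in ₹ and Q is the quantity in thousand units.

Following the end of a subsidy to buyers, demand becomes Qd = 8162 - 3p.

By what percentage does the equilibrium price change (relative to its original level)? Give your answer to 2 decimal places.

-40.46

Before the shock: 11428 - 3p = p + 3356 ⇒ 8072 = 4p ⇒ p = 2018, Q = 5374.
The shock moves the curves to Qd = 8162 - 3p and Qs = p + 3356.
New equilibrium: 8162 - 3p = p + 3356 ⇒ 4806 = 4p ⇒ p = 1201.5, Q = 4557.5.
%Δp = (1201.5 − 2018) / 2018 × 100 = -40.46%.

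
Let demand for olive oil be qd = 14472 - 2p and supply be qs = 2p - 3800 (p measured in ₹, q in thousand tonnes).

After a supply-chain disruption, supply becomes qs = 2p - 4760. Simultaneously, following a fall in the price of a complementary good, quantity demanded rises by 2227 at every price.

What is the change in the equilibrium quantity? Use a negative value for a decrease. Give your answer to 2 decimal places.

Before the shock: 14472 - 2p = 2p - 3800 ⇒ 18272 = 4p ⇒ p = 4568, q = 5336.
The shock moves the curves to qd = 16699 - 2p and qs = 2p - 4760.
Clearing the new market: 16699 - 2p = 2p - 4760, so p = 5364.75 and q = 5969.5.
Δq = 5969.5 − 5336 = +633.50.

+633.50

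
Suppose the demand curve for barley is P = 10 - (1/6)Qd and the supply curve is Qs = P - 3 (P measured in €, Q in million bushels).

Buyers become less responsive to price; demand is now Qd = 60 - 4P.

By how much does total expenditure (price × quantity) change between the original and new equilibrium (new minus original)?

+66.96

Before the shock: 60 - 6P = P - 3 ⇒ 63 = 7P ⇒ P = 9, Q = 6.
The new curves are Qd = 60 - 4P (demand) and Qs = P - 3 (supply).
Setting them equal: 60 - 4P = P - 3 → 63 = 5P, so P = 12.6 and Q = 9.6.
Expenditure moves from 9×6 = 54 to 12.6×9.6 = 120.96; change = +66.96.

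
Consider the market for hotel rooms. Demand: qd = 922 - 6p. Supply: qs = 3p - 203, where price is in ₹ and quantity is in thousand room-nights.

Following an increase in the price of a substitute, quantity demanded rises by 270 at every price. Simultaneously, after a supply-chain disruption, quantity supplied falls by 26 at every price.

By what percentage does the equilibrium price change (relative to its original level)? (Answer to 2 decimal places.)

+26.31

Before the shock: 922 - 6p = 3p - 203 ⇒ 1125 = 9p ⇒ p = 125, q = 172.
After the shift, demand is qd = 1192 - 6p and supply is qs = 3p - 229.
Setting them equal: 1192 - 6p = 3p - 229 → 1421 = 9p, so p = 1421/9 ≈ 157.8889 and q = 734/3 ≈ 244.6667.
%Δp = (157.8889 − 125) / 125 × 100 = +26.31%.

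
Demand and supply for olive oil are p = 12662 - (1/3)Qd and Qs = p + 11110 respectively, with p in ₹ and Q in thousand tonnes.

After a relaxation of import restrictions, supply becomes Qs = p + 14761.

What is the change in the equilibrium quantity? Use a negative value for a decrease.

Solve the original market: 37986 - 3p = p + 11110, hence p = 6719 and Q = 17829.
The new curves are Qd = 37986 - 3p (demand) and Qs = p + 14761 (supply).
Clearing the new market: 37986 - 3p = p + 14761, so p = 5806.25 and Q = 20567.25.
ΔQ = 20567.25 − 17829 = +2738.25.

+2738.25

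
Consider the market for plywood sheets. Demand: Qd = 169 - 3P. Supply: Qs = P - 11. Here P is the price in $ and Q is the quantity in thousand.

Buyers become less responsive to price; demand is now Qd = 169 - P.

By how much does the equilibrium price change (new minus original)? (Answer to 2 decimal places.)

+45.00

Initially, 169 - 3P = P - 11, so 180 = 4P and P = 45, Q = 34.
After the shift, demand is Qd = 169 - P and supply is Qs = P - 11.
New equilibrium: 169 - P = P - 11 ⇒ 180 = 2P ⇒ P = 90, Q = 79.
ΔP = 90 − 45 = +45.00.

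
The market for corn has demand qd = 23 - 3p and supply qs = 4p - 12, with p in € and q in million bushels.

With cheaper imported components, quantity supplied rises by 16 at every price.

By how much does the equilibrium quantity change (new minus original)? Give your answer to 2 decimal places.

Solve the original market: 23 - 3p = 4p - 12, hence p = 5 and q = 8.
The new curves are qd = 23 - 3p (demand) and qs = 4p + 4 (supply).
Clearing the new market: 23 - 3p = 4p + 4, so p = 19/7 ≈ 2.7143 and q = 104/7 ≈ 14.8571.
Δq = 14.8571 − 8 = +6.86.

+6.86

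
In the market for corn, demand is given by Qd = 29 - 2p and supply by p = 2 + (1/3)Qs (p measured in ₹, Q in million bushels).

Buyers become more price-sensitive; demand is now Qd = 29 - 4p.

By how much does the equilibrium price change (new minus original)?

Before the shock: 29 - 2p = 3p - 6 ⇒ 35 = 5p ⇒ p = 7, Q = 15.
After the shift, demand is Qd = 29 - 4p and supply is Qs = 3p - 6.
Clearing the new market: 29 - 4p = 3p - 6, so p = 5 and Q = 9.
Δp = 5 − 7 = -2.

-2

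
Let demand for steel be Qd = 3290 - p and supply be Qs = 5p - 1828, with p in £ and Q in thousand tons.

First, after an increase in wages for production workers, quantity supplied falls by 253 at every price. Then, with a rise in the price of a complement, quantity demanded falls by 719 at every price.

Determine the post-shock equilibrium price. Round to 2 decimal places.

Solve the original market: 3290 - p = 5p - 1828, hence p = 853 and Q = 2437.
With the change applied: demand Qd = 2571 - p, supply Qs = 5p - 2081.
Clearing the new market: 2571 - p = 5p - 2081, so p = 2326/3 ≈ 775.3333 and Q = 5387/3 ≈ 1795.6667.

775.33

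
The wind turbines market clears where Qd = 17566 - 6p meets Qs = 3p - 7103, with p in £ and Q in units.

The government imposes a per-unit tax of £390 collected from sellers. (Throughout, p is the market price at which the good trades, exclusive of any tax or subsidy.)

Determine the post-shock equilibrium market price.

2871

Before the shock: 17566 - 6p = 3p - 7103 ⇒ 24669 = 9p ⇒ p = 2741, Q = 1120.
Since sellers keep the price net of the tax, the effective supply curve becomes Qs = 3p - 8273.
New equilibrium: 17566 - 6p = 3p - 8273 ⇒ 25839 = 9p ⇒ p = 2871, Q = 340.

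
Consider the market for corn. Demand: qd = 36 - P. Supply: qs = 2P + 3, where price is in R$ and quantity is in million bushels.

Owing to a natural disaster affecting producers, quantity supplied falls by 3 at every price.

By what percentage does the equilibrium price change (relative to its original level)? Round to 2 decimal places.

Solve the original market: 36 - P = 2P + 3, hence P = 11 and q = 25.
The new curves are qd = 36 - P (demand) and qs = 2P (supply).
Equate the new curves: 36 - P = 2P, giving 36 = 3P, P = 12, q = 24.
%ΔP = (12 − 11) / 11 × 100 = +9.09%.

+9.09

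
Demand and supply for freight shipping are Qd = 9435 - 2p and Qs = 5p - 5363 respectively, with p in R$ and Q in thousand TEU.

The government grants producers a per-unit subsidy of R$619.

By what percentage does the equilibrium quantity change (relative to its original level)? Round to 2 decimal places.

Initially, 9435 - 2p = 5p - 5363, so 14798 = 7p and p = 2114, Q = 5207.
Since sellers receive the price plus the subsidy, the effective supply curve becomes Qs = 5p - 2268.
Equate the new curves: 9435 - 2p = 5p - 2268, giving 11703 = 7p, p = 11703/7 ≈ 1671.8571, Q = 42639/7 ≈ 6091.2857.
%ΔQ = (6091.2857 − 5207) / 5207 × 100 = +16.98%.

+16.98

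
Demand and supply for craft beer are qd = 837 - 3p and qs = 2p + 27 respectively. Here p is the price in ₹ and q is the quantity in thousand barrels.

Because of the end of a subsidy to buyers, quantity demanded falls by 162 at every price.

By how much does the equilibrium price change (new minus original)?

-32.4

Before the shock: 837 - 3p = 2p + 27 ⇒ 810 = 5p ⇒ p = 162, q = 351.
The new curves are qd = 675 - 3p (demand) and qs = 2p + 27 (supply).
Equate the new curves: 675 - 3p = 2p + 27, giving 648 = 5p, p = 129.6, q = 286.2.
Δp = 129.6 − 162 = -32.4.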